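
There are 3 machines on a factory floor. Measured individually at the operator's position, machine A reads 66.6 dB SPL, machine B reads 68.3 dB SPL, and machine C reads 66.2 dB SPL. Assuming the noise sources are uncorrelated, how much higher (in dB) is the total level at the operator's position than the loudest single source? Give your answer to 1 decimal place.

Add the sources as powers (linear), then convert back to dB:
L_total = 10·log₁₀(10^(66.6/10) + 10^(68.3/10) + 10^(66.2/10)) = 71.90 dB SPL.
Excess over the loudest (68.3 dB): 71.90 − 68.3 = 3.6 dB.

3.6 dB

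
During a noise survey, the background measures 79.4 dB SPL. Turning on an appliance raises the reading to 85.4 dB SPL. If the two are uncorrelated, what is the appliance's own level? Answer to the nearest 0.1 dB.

Remove the background by subtracting linear intensities:
L_src = 10·log₁₀(10^(85.4/10) − 10^(79.4/10)) = 10·log₁₀(259600000) = 84.1 dB SPL.

84.1 dB SPL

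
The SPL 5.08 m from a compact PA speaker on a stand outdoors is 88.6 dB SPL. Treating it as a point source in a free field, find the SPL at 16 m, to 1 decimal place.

Inverse-square spreading gives ΔL = −20·log₁₀(d₂/d₁).
ΔL = −20·log₁₀(16/5.08) = -9.97 dB, so L₂ = 88.6 + (-9.97) = 78.6 dB SPL.

78.6 dB SPL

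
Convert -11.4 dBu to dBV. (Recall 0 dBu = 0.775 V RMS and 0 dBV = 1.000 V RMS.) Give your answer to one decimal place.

The offset between the scales is 20·log₁₀(0.775/1.000) = −2.214 dB.
So dBV = -11.4 − 2.214 = -13.6 dBV.

-13.6 dBV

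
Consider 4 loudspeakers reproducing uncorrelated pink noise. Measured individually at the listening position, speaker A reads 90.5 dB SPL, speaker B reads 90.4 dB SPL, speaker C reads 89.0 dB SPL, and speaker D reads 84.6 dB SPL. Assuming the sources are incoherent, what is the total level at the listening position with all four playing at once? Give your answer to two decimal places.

95.19 dB SPL

Uncorrelated sources add in intensity (power), not in dB.
L_total = 10·log₁₀(10^(90.5/10) + 10^(90.4/10) + 10^(89.0/10) + 10^(84.6/10)) = 10·log₁₀(3301000000) = 95.19 dB SPL.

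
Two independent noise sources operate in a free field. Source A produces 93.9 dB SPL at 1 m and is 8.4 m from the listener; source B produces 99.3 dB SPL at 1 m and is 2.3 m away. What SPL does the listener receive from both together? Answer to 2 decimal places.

92.16 dB SPL

At the listener: L_A = 93.9 − 20·log₁₀(8.4) = 75.414 dB; L_B = 99.3 − 20·log₁₀(2.3) = 92.065 dB.
Combined: 10·log₁₀(10^(75.414/10)+10^(92.065/10)) = 92.16 dB SPL.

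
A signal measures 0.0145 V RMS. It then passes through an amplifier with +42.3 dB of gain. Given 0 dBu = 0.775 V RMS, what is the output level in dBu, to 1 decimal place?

Input level: 20·log₁₀(0.0145/0.775) = -34.56 dBu.
Output: -34.56 + 42.3 = +7.7 dBu.

+7.7 dBu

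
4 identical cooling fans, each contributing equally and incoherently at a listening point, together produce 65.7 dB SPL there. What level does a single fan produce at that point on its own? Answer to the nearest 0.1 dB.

59.7 dB SPL

4 equal incoherent sources add 10·log₁₀(4) = 6.02 dB over one source.
L_one = 65.7 − 6.02 = 59.7 dB SPL.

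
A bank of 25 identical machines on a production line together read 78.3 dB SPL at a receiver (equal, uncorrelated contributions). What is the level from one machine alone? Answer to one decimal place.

25 equal incoherent sources add 10·log₁₀(25) = 13.98 dB over one source.
L_one = 78.3 − 13.98 = 64.3 dB SPL.

64.3 dB SPL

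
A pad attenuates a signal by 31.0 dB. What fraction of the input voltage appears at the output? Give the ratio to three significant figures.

0.0282

Voltage ratio = 10^(dB/20).
10^(-31.0/20) = 10^(-1.550) = 0.0282.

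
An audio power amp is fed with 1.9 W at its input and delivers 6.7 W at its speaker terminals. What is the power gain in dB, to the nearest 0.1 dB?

For a power ratio, dB = 10·log₁₀(P₂/P₁).
10·log₁₀(6.7/1.9) = 10·log₁₀(3.526) = 5.5 dB.

5.5 dB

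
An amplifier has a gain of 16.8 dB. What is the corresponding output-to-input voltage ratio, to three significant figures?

Voltage ratio = 10^(dB/20).
10^(16.8/20) = 10^(0.8400) = 6.92.

6.92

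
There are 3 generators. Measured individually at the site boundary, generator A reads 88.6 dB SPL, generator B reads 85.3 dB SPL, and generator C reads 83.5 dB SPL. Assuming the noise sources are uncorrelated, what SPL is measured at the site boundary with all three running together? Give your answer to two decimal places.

91.10 dB SPL

Add the sources as powers (linear), then convert back to dB:
L_total = 10·log₁₀(10^(88.6/10) + 10^(85.3/10) + 10^(83.5/10)) = 10·log₁₀(1287000000) = 91.10 dB SPL.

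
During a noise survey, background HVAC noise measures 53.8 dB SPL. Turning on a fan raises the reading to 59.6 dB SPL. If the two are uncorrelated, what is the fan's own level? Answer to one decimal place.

Subtract intensities: L_src = 10·log₁₀(10^(L_total/10) − 10^(L_bg/10)).
L_src = 10·log₁₀(10^(59.6/10) − 10^(53.8/10)) = 10·log₁₀(672100) = 58.3 dB SPL.

58.3 dB SPL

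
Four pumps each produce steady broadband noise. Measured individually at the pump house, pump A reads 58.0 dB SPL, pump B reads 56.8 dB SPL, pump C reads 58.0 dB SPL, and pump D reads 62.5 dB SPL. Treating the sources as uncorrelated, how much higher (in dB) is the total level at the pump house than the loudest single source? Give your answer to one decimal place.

Incoherent sources sum as intensities:
L_total = 10·log₁₀(10^(58.0/10) + 10^(56.8/10) + 10^(58.0/10) + 10^(62.5/10)) = 65.46 dB SPL.
Excess over the loudest (62.5 dB): 65.46 − 62.5 = 3.0 dB.

3.0 dB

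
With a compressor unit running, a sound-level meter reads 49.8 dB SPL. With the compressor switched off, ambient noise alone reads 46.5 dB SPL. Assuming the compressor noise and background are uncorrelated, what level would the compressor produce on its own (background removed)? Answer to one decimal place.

47.1 dB SPL

Remove the background by subtracting linear intensities:
L_src = 10·log₁₀(10^(49.8/10) − 10^(46.5/10)) = 10·log₁₀(50830) = 47.1 dB SPL.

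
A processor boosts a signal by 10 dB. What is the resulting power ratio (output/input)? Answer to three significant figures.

10.0

Power ratio = 10^(dB/10).
10^(10/10) = 10^(1.000) = 10.0.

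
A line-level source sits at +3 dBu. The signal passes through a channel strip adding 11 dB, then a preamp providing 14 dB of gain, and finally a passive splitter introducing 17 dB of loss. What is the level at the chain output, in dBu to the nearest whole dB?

In dB, series stages simply add:
+3 + 11 + 14 − 17 = +11 dBu.

+11 dBu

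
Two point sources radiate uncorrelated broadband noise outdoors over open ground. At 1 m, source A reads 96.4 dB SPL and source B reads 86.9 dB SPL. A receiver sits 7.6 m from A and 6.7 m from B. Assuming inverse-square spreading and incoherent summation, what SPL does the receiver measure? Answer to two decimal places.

79.37 dB SPL

At the listener: L_A = 96.4 − 20·log₁₀(7.6) = 78.784 dB; L_B = 86.9 − 20·log₁₀(6.7) = 70.379 dB.
Combined: 10·log₁₀(10^(78.784/10)+10^(70.379/10)) = 79.37 dB SPL.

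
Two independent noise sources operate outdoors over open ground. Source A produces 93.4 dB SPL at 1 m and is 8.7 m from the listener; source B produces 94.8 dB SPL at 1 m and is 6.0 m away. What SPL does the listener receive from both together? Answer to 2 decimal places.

80.52 dB SPL

At the listener: L_A = 93.4 − 20·log₁₀(8.7) = 74.610 dB; L_B = 94.8 − 20·log₁₀(6.0) = 79.237 dB.
Combined: 10·log₁₀(10^(74.610/10)+10^(79.237/10)) = 80.52 dB SPL.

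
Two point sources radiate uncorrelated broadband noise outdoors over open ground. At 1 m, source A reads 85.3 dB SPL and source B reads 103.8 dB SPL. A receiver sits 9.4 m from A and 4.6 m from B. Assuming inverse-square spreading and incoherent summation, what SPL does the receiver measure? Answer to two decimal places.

At the listener: L_A = 85.3 − 20·log₁₀(9.4) = 65.837 dB; L_B = 103.8 − 20·log₁₀(4.6) = 90.545 dB.
Combined: 10·log₁₀(10^(65.837/10)+10^(90.545/10)) = 90.56 dB SPL.

90.56 dB SPL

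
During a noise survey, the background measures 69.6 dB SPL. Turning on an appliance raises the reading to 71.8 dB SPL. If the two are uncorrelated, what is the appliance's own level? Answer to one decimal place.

Subtract intensities: L_src = 10·log₁₀(10^(L_total/10) − 10^(L_bg/10)).
L_src = 10·log₁₀(10^(71.8/10) − 10^(69.6/10)) = 10·log₁₀(6016000) = 67.8 dB SPL.

67.8 dB SPL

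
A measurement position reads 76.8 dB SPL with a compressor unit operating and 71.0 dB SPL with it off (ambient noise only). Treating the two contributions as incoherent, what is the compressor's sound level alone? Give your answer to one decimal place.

Subtract intensities: L_src = 10·log₁₀(10^(L_total/10) − 10^(L_bg/10)).
L_src = 10·log₁₀(10^(76.8/10) − 10^(71.0/10)) = 10·log₁₀(35270000) = 75.5 dB SPL.

75.5 dB SPL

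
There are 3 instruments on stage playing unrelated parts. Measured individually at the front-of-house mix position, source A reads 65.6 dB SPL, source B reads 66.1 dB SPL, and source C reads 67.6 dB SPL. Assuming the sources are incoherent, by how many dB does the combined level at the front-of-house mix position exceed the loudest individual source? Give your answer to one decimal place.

Incoherent sources sum as intensities:
L_total = 10·log₁₀(10^(65.6/10) + 10^(66.1/10) + 10^(67.6/10)) = 71.29 dB SPL.
Excess over the loudest (67.6 dB): 71.29 − 67.6 = 3.7 dB.

3.7 dB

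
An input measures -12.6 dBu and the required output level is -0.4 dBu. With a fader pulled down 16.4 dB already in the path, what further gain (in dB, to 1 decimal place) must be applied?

28.6 dB

The required make-up gain is the shortfall in the dB sum.
G = -0.4 − (-12.6) + 16.4 = 28.6 dB.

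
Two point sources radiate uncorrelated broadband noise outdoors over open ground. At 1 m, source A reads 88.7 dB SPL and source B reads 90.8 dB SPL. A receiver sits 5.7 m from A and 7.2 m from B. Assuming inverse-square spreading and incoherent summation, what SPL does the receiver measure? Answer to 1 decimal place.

76.6 dB SPL

At the listener: L_A = 88.7 − 20·log₁₀(5.7) = 73.58 dB; L_B = 90.8 − 20·log₁₀(7.2) = 73.65 dB.
Combined: 10·log₁₀(10^(73.58/10)+10^(73.65/10)) = 76.6 dB SPL.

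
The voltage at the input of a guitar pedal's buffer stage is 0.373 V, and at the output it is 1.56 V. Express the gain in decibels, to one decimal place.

12.4 dB

For a voltage ratio, dB = 20·log₁₀(V₂/V₁).
20·log₁₀(1.56/0.373) = 20·log₁₀(4.182) = 12.4 dB.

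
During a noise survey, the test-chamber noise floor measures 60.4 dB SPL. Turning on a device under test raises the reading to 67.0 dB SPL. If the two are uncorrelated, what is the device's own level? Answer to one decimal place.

Remove the background by subtracting linear intensities:
L_src = 10·log₁₀(10^(67.0/10) − 10^(60.4/10)) = 10·log₁₀(3915000) = 65.9 dB SPL.

65.9 dB SPL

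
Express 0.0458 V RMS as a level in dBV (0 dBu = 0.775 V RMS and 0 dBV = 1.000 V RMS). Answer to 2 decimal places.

-26.78 dBV

dBV = 20·log₁₀(V / 1.000 V).
20·log₁₀(0.0458/1.000) = -26.78 dBV.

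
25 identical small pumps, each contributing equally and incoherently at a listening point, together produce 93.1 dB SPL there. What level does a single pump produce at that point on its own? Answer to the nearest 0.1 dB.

79.1 dB SPL

25 equal incoherent sources add 10·log₁₀(25) = 13.98 dB over one source.
L_one = 93.1 − 13.98 = 79.1 dB SPL.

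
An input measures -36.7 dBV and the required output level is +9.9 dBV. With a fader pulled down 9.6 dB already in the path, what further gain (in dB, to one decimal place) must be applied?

The required make-up gain is the shortfall in the dB sum.
G = +9.9 − (-36.7) + 9.6 = 56.2 dB.

56.2 dB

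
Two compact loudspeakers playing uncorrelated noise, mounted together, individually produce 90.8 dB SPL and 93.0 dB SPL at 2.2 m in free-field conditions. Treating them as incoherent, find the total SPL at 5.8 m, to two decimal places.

86.63 dB SPL

Combined at 2.2 m: 10·log₁₀(10^(90.8/10)+10^(93.0/10)) = 95.048 dB SPL.
Then apply −20·log₁₀(5.8/2.2) = -8.420 dB → 86.63 dB SPL.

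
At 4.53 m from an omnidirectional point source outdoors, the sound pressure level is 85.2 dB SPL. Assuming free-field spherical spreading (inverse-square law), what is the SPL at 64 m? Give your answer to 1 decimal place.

Free-field point source: level drops by 20·log₁₀ of the distance ratio.
ΔL = −20·log₁₀(64/4.53) = -23.00 dB, so L₂ = 85.2 + (-23.00) = 62.2 dB SPL.

62.2 dB SPL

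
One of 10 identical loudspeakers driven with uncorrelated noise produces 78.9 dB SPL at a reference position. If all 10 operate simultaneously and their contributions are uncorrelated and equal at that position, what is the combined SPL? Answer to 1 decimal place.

10 equal incoherent sources raise the level by 10·log₁₀(10) = 10.00 dB.
L_total = 78.9 + 10.00 = 88.9 dB SPL.

88.9 dB SPL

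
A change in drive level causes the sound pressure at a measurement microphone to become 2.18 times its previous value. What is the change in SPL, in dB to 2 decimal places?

SPL change from a pressure ratio uses the 20·log₁₀ form:
20·log₁₀(2.18) = 6.77 dB.

6.77 dB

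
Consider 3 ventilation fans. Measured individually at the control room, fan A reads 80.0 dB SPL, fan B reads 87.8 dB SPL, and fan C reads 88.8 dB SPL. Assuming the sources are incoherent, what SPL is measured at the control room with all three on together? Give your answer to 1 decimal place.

Incoherent sources sum as intensities:
L_total = 10·log₁₀(10^(80.0/10) + 10^(87.8/10) + 10^(88.8/10)) = 10·log₁₀(1461000000) = 91.6 dB SPL.

91.6 dB SPL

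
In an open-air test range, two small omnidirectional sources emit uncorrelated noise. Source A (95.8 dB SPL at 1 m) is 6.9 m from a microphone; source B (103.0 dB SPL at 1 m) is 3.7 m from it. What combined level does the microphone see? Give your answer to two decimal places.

91.87 dB SPL

At the listener: L_A = 95.8 − 20·log₁₀(6.9) = 79.023 dB; L_B = 103.0 − 20·log₁₀(3.7) = 91.636 dB.
Combined: 10·log₁₀(10^(79.023/10)+10^(91.636/10)) = 91.87 dB SPL.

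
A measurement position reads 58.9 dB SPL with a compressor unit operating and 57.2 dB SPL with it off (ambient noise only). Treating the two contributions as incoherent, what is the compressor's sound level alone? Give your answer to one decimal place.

54.0 dB SPL

Remove the background by subtracting linear intensities:
L_src = 10·log₁₀(10^(58.9/10) − 10^(57.2/10)) = 10·log₁₀(251400) = 54.0 dB SPL.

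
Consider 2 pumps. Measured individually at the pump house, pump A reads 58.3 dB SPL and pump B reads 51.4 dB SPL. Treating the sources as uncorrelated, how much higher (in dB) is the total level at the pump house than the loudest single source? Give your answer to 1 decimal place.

Incoherent sources sum as intensities:
L_total = 10·log₁₀(10^(58.3/10) + 10^(51.4/10)) = 59.11 dB SPL.
Excess over the loudest (58.3 dB): 59.11 − 58.3 = 0.8 dB.

0.8 dB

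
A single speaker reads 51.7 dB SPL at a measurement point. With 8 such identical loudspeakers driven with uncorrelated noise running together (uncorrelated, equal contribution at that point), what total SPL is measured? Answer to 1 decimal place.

8 equal incoherent sources raise the level by 10·log₁₀(8) = 9.03 dB.
L_total = 51.7 + 9.03 = 60.7 dB SPL.

60.7 dB SPL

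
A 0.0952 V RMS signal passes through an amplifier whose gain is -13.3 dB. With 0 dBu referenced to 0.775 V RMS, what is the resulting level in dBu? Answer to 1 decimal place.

-31.5 dBu

Input level: 20·log₁₀(0.0952/0.775) = -18.21 dBu.
Output: -18.21 − 13.3 = -31.5 dBu.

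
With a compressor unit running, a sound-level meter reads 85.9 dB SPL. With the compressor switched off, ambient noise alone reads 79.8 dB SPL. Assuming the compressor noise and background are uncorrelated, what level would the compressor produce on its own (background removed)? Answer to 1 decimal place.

84.7 dB SPL

Background correction is a power subtraction:
L_src = 10·log₁₀(10^(85.9/10) − 10^(79.8/10)) = 10·log₁₀(293500000) = 84.7 dB SPL.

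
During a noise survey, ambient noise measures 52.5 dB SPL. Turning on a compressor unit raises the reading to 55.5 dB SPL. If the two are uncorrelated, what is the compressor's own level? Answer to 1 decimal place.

52.5 dB SPL

Subtract intensities: L_src = 10·log₁₀(10^(L_total/10) − 10^(L_bg/10)).
L_src = 10·log₁₀(10^(55.5/10) − 10^(52.5/10)) = 10·log₁₀(177000) = 52.5 dB SPL.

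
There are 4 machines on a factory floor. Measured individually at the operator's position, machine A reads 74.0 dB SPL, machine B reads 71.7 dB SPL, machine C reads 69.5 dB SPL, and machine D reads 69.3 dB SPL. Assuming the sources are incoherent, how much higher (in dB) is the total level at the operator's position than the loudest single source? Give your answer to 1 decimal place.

3.6 dB

Add the sources as powers (linear), then convert back to dB:
L_total = 10·log₁₀(10^(74.0/10) + 10^(71.7/10) + 10^(69.5/10) + 10^(69.3/10)) = 77.58 dB SPL.
Excess over the loudest (74.0 dB): 77.58 − 74.0 = 3.6 dB.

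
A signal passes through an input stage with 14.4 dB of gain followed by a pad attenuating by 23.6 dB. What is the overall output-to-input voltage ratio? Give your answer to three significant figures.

0.347

Net gain = 14.4 + (−23.6) = -9.2 dB.
Voltage ratio = 10^(-9.2/20) = 0.347.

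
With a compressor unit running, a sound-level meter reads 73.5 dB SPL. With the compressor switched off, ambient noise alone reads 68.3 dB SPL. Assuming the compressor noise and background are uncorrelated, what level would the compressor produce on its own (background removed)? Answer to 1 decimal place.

Remove the background by subtracting linear intensities:
L_src = 10·log₁₀(10^(73.5/10) − 10^(68.3/10)) = 10·log₁₀(15630000) = 71.9 dB SPL.

71.9 dB SPL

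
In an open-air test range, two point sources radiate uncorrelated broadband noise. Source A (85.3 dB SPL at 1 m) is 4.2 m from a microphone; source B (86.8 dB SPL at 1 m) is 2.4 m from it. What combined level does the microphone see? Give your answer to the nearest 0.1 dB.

80.1 dB SPL

At the listener: L_A = 85.3 − 20·log₁₀(4.2) = 72.84 dB; L_B = 86.8 − 20·log₁₀(2.4) = 79.20 dB.
Combined: 10·log₁₀(10^(72.84/10)+10^(79.20/10)) = 80.1 dB SPL.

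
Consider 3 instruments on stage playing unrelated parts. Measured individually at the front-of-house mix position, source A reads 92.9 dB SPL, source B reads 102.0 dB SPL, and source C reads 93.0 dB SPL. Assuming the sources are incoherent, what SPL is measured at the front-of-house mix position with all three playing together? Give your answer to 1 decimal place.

103.0 dB SPL

Uncorrelated sources add in intensity (power), not in dB.
L_total = 10·log₁₀(10^(92.9/10) + 10^(102.0/10) + 10^(93.0/10)) = 10·log₁₀(19794000000) = 103.0 dB SPL.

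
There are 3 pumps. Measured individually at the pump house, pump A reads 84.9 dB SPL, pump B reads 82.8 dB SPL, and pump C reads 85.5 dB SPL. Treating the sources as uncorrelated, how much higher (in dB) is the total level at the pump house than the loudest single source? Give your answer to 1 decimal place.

Incoherent sources sum as intensities:
L_total = 10·log₁₀(10^(84.9/10) + 10^(82.8/10) + 10^(85.5/10)) = 89.32 dB SPL.
Excess over the loudest (85.5 dB): 89.32 − 85.5 = 3.8 dB.

3.8 dB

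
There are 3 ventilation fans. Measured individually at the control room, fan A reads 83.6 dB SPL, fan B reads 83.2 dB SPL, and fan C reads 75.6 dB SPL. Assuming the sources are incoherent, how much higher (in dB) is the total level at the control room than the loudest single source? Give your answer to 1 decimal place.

Uncorrelated sources add in intensity (power), not in dB.
L_total = 10·log₁₀(10^(83.6/10) + 10^(83.2/10) + 10^(75.6/10)) = 86.76 dB SPL.
Excess over the loudest (83.6 dB): 86.76 − 83.6 = 3.2 dB.

3.2 dB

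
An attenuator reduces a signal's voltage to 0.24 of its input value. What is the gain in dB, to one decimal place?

For a voltage ratio, dB = 20·log₁₀(V₂/V₁).
20·log₁₀(0.24) = -12.4 dB.

-12.4 dB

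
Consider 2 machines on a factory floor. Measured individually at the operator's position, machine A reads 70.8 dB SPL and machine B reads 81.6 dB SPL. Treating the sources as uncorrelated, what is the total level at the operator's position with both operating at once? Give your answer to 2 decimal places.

81.95 dB SPL

Uncorrelated sources add in intensity (power), not in dB.
L_total = 10·log₁₀(10^(70.8/10) + 10^(81.6/10)) = 10·log₁₀(156600000) = 81.95 dB SPL.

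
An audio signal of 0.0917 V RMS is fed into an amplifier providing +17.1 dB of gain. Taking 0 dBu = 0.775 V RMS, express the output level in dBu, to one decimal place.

-1.4 dBu

Input level: 20·log₁₀(0.0917/0.775) = -18.54 dBu.
Output: -18.54 + 17.1 = -1.4 dBu.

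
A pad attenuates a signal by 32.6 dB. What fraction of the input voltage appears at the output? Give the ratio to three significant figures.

Voltage ratio = 10^(dB/20).
10^(-32.6/20) = 10^(-1.630) = 0.0234.

0.0234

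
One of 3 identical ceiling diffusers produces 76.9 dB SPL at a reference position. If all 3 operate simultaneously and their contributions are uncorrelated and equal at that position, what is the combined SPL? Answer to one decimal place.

3 equal incoherent sources raise the level by 10·log₁₀(3) = 4.77 dB.
L_total = 76.9 + 4.77 = 81.7 dB SPL.

81.7 dB SPL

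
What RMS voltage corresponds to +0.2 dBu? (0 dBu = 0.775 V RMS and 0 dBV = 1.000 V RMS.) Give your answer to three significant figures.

V = 0.775 V × 10^(+0.2/20).
= 0.775 × 1.023 = 0.793 V.

0.793 V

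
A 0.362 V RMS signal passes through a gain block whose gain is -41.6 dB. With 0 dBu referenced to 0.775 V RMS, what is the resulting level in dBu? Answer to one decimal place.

Input level: 20·log₁₀(0.362/0.775) = -6.61 dBu.
Output: -6.61 − 41.6 = -48.2 dBu.

-48.2 dBu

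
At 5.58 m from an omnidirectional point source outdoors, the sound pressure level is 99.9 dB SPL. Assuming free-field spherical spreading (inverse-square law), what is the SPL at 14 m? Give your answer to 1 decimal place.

91.9 dB SPL

Inverse-square spreading gives ΔL = −20·log₁₀(d₂/d₁).
ΔL = −20·log₁₀(14/5.58) = -7.99 dB, so L₂ = 99.9 + (-7.99) = 91.9 dB SPL.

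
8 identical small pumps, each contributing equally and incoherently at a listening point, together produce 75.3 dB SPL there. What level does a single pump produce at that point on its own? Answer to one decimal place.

66.3 dB SPL

8 equal incoherent sources add 10·log₁₀(8) = 9.03 dB over one source.
L_one = 75.3 − 9.03 = 66.3 dB SPL.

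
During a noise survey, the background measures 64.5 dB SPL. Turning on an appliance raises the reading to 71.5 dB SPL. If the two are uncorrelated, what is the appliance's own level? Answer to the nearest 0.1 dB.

Subtract intensities: L_src = 10·log₁₀(10^(L_total/10) − 10^(L_bg/10)).
L_src = 10·log₁₀(10^(71.5/10) − 10^(64.5/10)) = 10·log₁₀(11310000) = 70.5 dB SPL.

70.5 dB SPL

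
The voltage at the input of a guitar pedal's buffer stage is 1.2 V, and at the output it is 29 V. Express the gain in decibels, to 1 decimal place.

Voltage ratio → dB uses the 20·log₁₀ form:
20·log₁₀(29/1.2) = 20·log₁₀(24.17) = 27.7 dB.

27.7 dB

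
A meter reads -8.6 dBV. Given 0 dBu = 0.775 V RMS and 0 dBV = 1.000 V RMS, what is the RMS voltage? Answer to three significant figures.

0.372 V

V = 1.000 V × 10^(-8.6/20).
= 1.000 × 0.3715 = 0.372 V.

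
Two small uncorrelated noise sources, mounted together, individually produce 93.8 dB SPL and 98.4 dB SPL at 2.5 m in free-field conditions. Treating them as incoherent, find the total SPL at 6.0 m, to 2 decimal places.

92.09 dB SPL

Combined at 2.5 m: 10·log₁₀(10^(93.8/10)+10^(98.4/10)) = 99.693 dB SPL.
Then apply −20·log₁₀(6.0/2.5) = -7.604 dB → 92.09 dB SPL.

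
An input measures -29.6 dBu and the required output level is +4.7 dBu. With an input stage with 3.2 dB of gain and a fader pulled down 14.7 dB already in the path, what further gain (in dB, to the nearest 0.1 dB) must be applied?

45.8 dB

The required make-up gain is the shortfall in the dB sum.
G = +4.7 − (-29.6) − 3.2 + 14.7 = 45.8 dB.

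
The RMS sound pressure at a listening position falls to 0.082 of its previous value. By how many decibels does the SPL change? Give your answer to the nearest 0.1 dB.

-21.7 dB

Sound pressure is an amplitude quantity: ΔL = 20·log₁₀(p₂/p₁).
20·log₁₀(0.082) = -21.7 dB.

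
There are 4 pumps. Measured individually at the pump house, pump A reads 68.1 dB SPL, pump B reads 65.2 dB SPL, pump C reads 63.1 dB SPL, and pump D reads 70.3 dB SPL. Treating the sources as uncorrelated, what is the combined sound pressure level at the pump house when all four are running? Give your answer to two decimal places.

Add the sources as powers (linear), then convert back to dB:
L_total = 10·log₁₀(10^(68.1/10) + 10^(65.2/10) + 10^(63.1/10) + 10^(70.3/10)) = 10·log₁₀(22520000) = 73.53 dB SPL.

73.53 dB SPL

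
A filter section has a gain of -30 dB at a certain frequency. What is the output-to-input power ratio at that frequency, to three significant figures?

Power ratio = 10^(dB/10).
10^(-30/10) = 10^(-3.000) = 0.00100.

0.00100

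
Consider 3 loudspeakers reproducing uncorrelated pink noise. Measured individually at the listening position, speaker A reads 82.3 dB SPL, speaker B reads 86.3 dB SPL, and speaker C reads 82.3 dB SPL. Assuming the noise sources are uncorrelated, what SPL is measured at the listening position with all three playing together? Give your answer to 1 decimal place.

88.8 dB SPL

Incoherent sources sum as intensities:
L_total = 10·log₁₀(10^(82.3/10) + 10^(86.3/10) + 10^(82.3/10)) = 10·log₁₀(766200000) = 88.8 dB SPL.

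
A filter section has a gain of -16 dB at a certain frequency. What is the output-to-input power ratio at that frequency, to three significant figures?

Power ratio = 10^(dB/10).
10^(-16/10) = 10^(-1.600) = 0.0251.

0.0251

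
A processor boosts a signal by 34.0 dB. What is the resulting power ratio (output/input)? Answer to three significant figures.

Power ratio = 10^(dB/10).
10^(34.0/10) = 10^(3.400) = 2510.

2510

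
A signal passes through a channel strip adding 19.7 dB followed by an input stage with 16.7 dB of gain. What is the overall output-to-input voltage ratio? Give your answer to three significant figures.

66.1

Net gain = 19.7 + 16.7 = 36.4 dB.
Voltage ratio = 10^(36.4/20) = 66.1.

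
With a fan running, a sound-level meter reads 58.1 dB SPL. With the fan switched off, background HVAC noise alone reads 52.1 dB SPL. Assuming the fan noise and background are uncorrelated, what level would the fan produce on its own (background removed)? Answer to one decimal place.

56.8 dB SPL

Subtract intensities: L_src = 10·log₁₀(10^(L_total/10) − 10^(L_bg/10)).
L_src = 10·log₁₀(10^(58.1/10) − 10^(52.1/10)) = 10·log₁₀(483500) = 56.8 dB SPL.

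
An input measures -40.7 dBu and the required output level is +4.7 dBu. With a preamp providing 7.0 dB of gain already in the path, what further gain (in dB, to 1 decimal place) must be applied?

38.4 dB

The required make-up gain is the shortfall in the dB sum.
G = +4.7 − (-40.7) − 7.0 = 38.4 dB.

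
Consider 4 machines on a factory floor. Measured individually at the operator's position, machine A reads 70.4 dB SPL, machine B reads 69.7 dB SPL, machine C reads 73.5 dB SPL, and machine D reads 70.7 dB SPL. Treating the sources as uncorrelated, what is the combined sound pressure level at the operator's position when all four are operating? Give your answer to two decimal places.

77.36 dB SPL

Uncorrelated sources add in intensity (power), not in dB.
L_total = 10·log₁₀(10^(70.4/10) + 10^(69.7/10) + 10^(73.5/10) + 10^(70.7/10)) = 10·log₁₀(54430000) = 77.36 dB SPL.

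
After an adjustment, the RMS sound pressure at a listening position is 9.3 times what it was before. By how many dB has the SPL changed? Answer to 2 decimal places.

Sound pressure is an amplitude quantity: ΔL = 20·log₁₀(p₂/p₁).
20·log₁₀(9.3) = 19.37 dB.

19.37 dB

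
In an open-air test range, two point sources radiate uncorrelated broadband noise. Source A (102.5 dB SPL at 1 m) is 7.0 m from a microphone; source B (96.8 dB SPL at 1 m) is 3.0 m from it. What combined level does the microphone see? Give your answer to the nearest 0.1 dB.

At the listener: L_A = 102.5 − 20·log₁₀(7.0) = 85.60 dB; L_B = 96.8 − 20·log₁₀(3.0) = 87.26 dB.
Combined: 10·log₁₀(10^(85.60/10)+10^(87.26/10)) = 89.5 dB SPL.

89.5 dB SPL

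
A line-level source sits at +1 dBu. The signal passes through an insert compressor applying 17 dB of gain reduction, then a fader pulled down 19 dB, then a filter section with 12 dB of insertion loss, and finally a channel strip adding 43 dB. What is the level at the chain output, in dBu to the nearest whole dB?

Gain stages sum in dB:
+1 − 17 − 19 − 12 + 43 = -4 dBu.

-4 dBu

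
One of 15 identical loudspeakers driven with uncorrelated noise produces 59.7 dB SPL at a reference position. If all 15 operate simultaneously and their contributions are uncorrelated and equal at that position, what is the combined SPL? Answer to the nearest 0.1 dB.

15 equal incoherent sources raise the level by 10·log₁₀(15) = 11.76 dB.
L_total = 59.7 + 11.76 = 71.5 dB SPL.

71.5 dB SPL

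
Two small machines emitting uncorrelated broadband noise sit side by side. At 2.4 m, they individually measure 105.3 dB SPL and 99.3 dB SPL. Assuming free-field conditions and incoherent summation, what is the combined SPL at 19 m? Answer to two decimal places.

Combined at 2.4 m: 10·log₁₀(10^(105.3/10)+10^(99.3/10)) = 106.273 dB SPL.
Then apply −20·log₁₀(19/2.4) = -17.971 dB → 88.30 dB SPL.

88.30 dB SPL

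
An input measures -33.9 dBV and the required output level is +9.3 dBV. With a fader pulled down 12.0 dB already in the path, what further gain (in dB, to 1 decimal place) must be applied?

The required make-up gain is the shortfall in the dB sum.
G = +9.3 − (-33.9) + 12.0 = 55.2 dB.

55.2 dB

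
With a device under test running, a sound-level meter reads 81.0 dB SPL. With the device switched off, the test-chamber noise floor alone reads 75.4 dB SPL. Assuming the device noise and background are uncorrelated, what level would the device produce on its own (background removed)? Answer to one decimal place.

79.6 dB SPL

Subtract intensities: L_src = 10·log₁₀(10^(L_total/10) − 10^(L_bg/10)).
L_src = 10·log₁₀(10^(81.0/10) − 10^(75.4/10)) = 10·log₁₀(91220000) = 79.6 dB SPL.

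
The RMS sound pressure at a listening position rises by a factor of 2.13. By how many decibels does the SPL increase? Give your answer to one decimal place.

6.6 dB

Sound pressure is an amplitude quantity: ΔL = 20·log₁₀(p₂/p₁).
20·log₁₀(2.13) = 6.6 dB.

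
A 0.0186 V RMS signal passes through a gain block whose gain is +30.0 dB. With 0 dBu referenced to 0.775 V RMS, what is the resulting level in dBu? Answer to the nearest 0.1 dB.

Input level: 20·log₁₀(0.0186/0.775) = -32.40 dBu.
Output: -32.40 + 30.0 = -2.4 dBu.

-2.4 dBu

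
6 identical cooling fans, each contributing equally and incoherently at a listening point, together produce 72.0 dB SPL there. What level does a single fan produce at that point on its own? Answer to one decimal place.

64.2 dB SPL

6 equal incoherent sources add 10·log₁₀(6) = 7.78 dB over one source.
L_one = 72.0 − 7.78 = 64.2 dB SPL.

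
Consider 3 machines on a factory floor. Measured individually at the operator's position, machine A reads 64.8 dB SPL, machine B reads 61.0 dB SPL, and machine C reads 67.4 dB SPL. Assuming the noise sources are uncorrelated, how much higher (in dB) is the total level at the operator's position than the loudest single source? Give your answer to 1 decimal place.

Add the sources as powers (linear), then convert back to dB:
L_total = 10·log₁₀(10^(64.8/10) + 10^(61.0/10) + 10^(67.4/10)) = 69.90 dB SPL.
Excess over the loudest (67.4 dB): 69.90 − 67.4 = 2.5 dB.

2.5 dB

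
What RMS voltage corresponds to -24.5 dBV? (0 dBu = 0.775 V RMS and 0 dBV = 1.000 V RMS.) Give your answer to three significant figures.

0.0596 V

V = 1.000 V × 10^(-24.5/20).
= 1.000 × 0.05957 = 0.0596 V.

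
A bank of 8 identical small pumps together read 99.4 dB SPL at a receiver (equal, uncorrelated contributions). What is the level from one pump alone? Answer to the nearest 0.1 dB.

90.4 dB SPL

8 equal incoherent sources add 10·log₁₀(8) = 9.03 dB over one source.
L_one = 99.4 − 9.03 = 90.4 dB SPL.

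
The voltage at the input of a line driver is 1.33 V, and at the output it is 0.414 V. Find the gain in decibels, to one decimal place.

Voltage ratio → dB uses the 20·log₁₀ form:
20·log₁₀(0.414/1.33) = 20·log₁₀(0.3113) = -10.1 dB.

-10.1 dB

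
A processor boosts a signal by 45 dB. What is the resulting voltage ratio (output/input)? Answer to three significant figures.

Voltage ratio = 10^(dB/20).
10^(45/20) = 10^(2.250) = 178.

178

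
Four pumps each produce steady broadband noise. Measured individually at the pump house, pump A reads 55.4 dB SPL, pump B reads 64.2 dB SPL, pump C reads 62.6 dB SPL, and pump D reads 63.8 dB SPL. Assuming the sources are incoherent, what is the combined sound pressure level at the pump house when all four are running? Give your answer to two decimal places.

68.57 dB SPL

Uncorrelated sources add in intensity (power), not in dB.
L_total = 10·log₁₀(10^(55.4/10) + 10^(64.2/10) + 10^(62.6/10) + 10^(63.8/10)) = 10·log₁₀(7196000) = 68.57 dB SPL.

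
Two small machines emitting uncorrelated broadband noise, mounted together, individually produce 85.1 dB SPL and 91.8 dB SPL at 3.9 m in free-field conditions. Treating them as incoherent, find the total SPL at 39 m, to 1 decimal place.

Combined at 3.9 m: 10·log₁₀(10^(85.1/10)+10^(91.8/10)) = 92.64 dB SPL.
Then apply −20·log₁₀(39/3.9) = -20.00 dB → 72.6 dB SPL.

72.6 dB SPL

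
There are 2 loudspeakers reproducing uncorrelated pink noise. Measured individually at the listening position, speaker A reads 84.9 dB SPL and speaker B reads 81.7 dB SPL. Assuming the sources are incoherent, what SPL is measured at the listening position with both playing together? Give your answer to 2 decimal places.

86.60 dB SPL

Uncorrelated sources add in intensity (power), not in dB.
L_total = 10·log₁₀(10^(84.9/10) + 10^(81.7/10)) = 10·log₁₀(456900000) = 86.60 dB SPL.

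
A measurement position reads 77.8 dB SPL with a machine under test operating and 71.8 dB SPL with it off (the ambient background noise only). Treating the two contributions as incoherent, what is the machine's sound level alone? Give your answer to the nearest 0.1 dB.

76.5 dB SPL

Background correction is a power subtraction:
L_src = 10·log₁₀(10^(77.8/10) − 10^(71.8/10)) = 10·log₁₀(45120000) = 76.5 dB SPL.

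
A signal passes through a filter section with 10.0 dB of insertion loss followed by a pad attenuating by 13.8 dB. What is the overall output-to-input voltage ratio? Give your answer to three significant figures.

0.0646

Net gain = (−10.0) + (−13.8) = -23.8 dB.
Voltage ratio = 10^(-23.8/20) = 0.0646.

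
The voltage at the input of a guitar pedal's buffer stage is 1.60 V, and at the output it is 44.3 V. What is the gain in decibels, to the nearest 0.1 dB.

For a voltage ratio, dB = 20·log₁₀(V₂/V₁).
20·log₁₀(44.3/1.60) = 20·log₁₀(27.69) = 28.8 dB.

28.8 dB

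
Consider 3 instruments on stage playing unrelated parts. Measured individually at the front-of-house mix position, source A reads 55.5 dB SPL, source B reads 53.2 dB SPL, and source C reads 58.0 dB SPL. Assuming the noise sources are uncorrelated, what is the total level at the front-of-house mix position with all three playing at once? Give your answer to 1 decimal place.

60.8 dB SPL

Uncorrelated sources add in intensity (power), not in dB.
L_total = 10·log₁₀(10^(55.5/10) + 10^(53.2/10) + 10^(58.0/10)) = 10·log₁₀(1195000) = 60.8 dB SPL.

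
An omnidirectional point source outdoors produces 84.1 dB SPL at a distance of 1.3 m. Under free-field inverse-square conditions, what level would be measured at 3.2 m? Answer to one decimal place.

For a point source in a free field, ΔL = −20·log₁₀(d₂/d₁).
ΔL = −20·log₁₀(3.2/1.3) = -7.82 dB, so L₂ = 84.1 + (-7.82) = 76.3 dB SPL.

76.3 dB SPL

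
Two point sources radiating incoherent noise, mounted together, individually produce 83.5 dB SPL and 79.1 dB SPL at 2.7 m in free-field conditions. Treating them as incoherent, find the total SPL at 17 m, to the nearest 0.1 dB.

Combined at 2.7 m: 10·log₁₀(10^(83.5/10)+10^(79.1/10)) = 84.85 dB SPL.
Then apply −20·log₁₀(17/2.7) = -15.98 dB → 68.9 dB SPL.

68.9 dB SPL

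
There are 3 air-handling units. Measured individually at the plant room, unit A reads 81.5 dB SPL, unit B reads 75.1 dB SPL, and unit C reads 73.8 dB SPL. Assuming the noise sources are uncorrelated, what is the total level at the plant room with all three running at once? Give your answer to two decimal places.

Incoherent sources sum as intensities:
L_total = 10·log₁₀(10^(81.5/10) + 10^(75.1/10) + 10^(73.8/10)) = 10·log₁₀(197600000) = 82.96 dB SPL.

82.96 dB SPL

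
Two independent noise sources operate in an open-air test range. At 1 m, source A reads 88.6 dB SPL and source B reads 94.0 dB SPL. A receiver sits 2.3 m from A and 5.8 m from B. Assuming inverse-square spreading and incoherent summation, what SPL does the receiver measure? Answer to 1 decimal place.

83.3 dB SPL

At the listener: L_A = 88.6 − 20·log₁₀(2.3) = 81.37 dB; L_B = 94.0 − 20·log₁₀(5.8) = 78.73 dB.
Combined: 10·log₁₀(10^(81.37/10)+10^(78.73/10)) = 83.3 dB SPL.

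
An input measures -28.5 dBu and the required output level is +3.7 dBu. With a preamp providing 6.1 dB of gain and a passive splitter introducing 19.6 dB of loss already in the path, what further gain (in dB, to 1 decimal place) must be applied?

The required make-up gain is the shortfall in the dB sum.
G = +3.7 − (-28.5) − 6.1 + 19.6 = 45.7 dB.

45.7 dB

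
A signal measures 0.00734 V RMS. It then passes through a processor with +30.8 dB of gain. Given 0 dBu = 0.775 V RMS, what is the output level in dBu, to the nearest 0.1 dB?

-9.7 dBu

Input level: 20·log₁₀(0.00734/0.775) = -40.47 dBu.
Output: -40.47 + 30.8 = -9.7 dBu.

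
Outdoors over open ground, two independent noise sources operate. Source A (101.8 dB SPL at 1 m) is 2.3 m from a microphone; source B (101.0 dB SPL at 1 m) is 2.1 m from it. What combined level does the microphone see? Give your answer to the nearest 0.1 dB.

At the listener: L_A = 101.8 − 20·log₁₀(2.3) = 94.57 dB; L_B = 101.0 − 20·log₁₀(2.1) = 94.56 dB.
Combined: 10·log₁₀(10^(94.57/10)+10^(94.56/10)) = 97.6 dB SPL.

97.6 dB SPL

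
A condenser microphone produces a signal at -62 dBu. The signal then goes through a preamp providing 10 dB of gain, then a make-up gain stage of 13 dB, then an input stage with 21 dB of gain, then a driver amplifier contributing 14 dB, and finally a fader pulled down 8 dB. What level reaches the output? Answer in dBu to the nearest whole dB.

Gain stages sum in dB:
-62 + 10 + 13 + 21 + 14 − 8 = -12 dBu.

-12 dBu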